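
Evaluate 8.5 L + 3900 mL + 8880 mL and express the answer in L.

In L:
  8.5 L → 8.5
  3900 mL = 3900e-3 L = 3.9
  8880 mL = 8880e-3 L = 8.88
Sum: 8.5 + 3.9 + 8.88 = 21.28

21.28 L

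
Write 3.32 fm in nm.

femto = 1e-15, nano = 1e-9; factor is 1e-6.
3.32 × 1e-6 = 0.00000332

0.00000332 nm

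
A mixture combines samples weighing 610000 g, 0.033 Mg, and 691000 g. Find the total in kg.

In kg:
  610000 g = 610000 × 10⁻³ kg = 610
  0.033 Mg = 0.033 × 10³ kg = 33
  691000 g = 691000 × 10⁻³ kg = 691
Sum: 610 + 33 + 691 = 1334

1334 kg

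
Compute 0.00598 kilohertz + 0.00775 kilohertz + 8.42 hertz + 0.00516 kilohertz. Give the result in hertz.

27.31 hertz

In hertz:
  0.00598 kilohertz = 0.00598e3 hertz = 5.98
  0.00775 kilohertz = 0.00775e3 hertz = 7.75
  8.42 hertz → 8.42
  0.00516 kilohertz = 0.00516e3 hertz = 5.16
Sum: 5.98 + 7.75 + 8.42 + 5.16 = 27.31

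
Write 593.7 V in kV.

0.5937 kV

(no prefix) = 1e0, kilo = 1e3; factor is 1e-3.
593.7 × 1e-3 = 0.5937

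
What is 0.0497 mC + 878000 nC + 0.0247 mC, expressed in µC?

In µC:
  0.0497 mC = 0.0497 × 10^3 µC = 49.7
  878000 nC = 878000 × 10^-3 µC = 878
  0.0247 mC = 0.0247 × 10^3 µC = 24.7
Sum: 49.7 + 878 + 24.7 = 952.4

952.4 µC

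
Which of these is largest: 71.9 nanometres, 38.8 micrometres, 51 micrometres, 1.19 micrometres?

71.9 nanometres = 0.0000000719 metres
38.8 micrometres = 0.0000388 metres
51 micrometres = 0.000051 metres
1.19 micrometres = 0.00000119 metres

51 micrometres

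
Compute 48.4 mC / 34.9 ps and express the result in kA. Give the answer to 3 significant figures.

(48.4e-3) / (34.9e-12) = 1.3868e9 A

1390000 kA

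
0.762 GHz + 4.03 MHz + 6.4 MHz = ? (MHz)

772.43 MHz

In MHz:
  0.762 GHz = 0.762e3 MHz = 762
  4.03 MHz → 4.03
  6.4 MHz → 6.4
Sum: 762 + 4.03 + 6.4 = 772.43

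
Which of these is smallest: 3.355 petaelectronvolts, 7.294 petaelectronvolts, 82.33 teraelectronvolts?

3.355 petaelectronvolts = 3355000000000000 electronvolts
7.294 petaelectronvolts = 7294000000000000 electronvolts
82.33 teraelectronvolts = 82330000000000 electronvolts

82.33 teraelectronvolts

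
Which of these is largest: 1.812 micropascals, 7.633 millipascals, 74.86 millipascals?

74.86 millipascals

1.812 micropascals = 0.000001812 pascals
7.633 millipascals = 0.007633 pascals
74.86 millipascals = 0.07486 pascals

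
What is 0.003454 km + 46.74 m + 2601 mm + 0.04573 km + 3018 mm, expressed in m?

In m:
  0.003454 km = 0.003454 × 10³ m = 3.454
  46.74 m → 46.74
  2601 mm = 2601 × 10⁻³ m = 2.601
  0.04573 km = 0.04573 × 10³ m = 45.73
  3018 mm = 3018 × 10⁻³ m = 3.018
Sum: 3.454 + 46.74 + 2.601 + 45.73 + 3.018 = 101.543

101.543 m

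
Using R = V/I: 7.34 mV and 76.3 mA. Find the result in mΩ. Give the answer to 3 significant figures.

(7.34e-3) / (76.3e-3) = 0.096199 Ω

96.2 mΩ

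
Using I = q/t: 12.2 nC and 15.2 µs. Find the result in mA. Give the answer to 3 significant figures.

0.803 mA

(12.2e-9) / (15.2e-6) = 0.80263e-3 A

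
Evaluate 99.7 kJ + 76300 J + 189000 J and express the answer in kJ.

365 kJ

In kJ:
  99.7 kJ → 99.7
  76300 J = 76300 × 10⁻³ kJ = 76.3
  189000 J = 189000 × 10⁻³ kJ = 189
Sum: 99.7 + 76.3 + 189 = 365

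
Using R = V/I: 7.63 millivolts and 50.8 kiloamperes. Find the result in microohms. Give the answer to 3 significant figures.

0.150 microohms

(7.63 × 10⁻³) / (50.8 × 10³) = 0.1502 × 10⁻⁶ Ω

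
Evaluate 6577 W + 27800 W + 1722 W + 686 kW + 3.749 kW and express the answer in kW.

725.848 kW

In kW:
  6577 W = 6577 × 10^-3 kW = 6.577
  27800 W = 27800 × 10^-3 kW = 27.8
  1722 W = 1722 × 10^-3 kW = 1.722
  686 kW → 686
  3.749 kW → 3.749
Sum: 6.577 + 27.8 + 1.722 + 686 + 3.749 = 725.848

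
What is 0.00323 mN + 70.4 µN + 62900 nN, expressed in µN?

In µN:
  0.00323 mN = 0.00323e3 µN = 3.23
  70.4 µN → 70.4
  62900 nN = 62900e-3 µN = 62.9
Sum: 3.23 + 70.4 + 62.9 = 136.53

136.53 µN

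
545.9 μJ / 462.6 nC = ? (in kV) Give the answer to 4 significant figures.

1.180 kV

(545.9 × 10⁻⁶) / (462.6 × 10⁻⁹) = 1.18007 × 10³ V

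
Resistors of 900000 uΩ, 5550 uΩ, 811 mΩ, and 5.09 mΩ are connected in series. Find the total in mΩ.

In mΩ:
  900000 uΩ = 900000e-3 mΩ = 900
  5550 uΩ = 5550e-3 mΩ = 5.55
  811 mΩ → 811
  5.09 mΩ → 5.09
Sum: 900 + 5.55 + 811 + 5.09 = 1721.64

1721.64 mΩ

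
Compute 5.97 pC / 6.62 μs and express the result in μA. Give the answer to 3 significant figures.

0.902 μA

(5.97 × 10⁻¹²) / (6.62 × 10⁻⁶) = 0.90181 × 10⁻⁶ A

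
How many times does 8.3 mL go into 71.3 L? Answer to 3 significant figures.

(71.3) / (8.3 × 10⁻³) = 8.59 × 10³

8590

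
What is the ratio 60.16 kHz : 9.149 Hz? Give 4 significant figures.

(60.16 × 10³) / (9.149) = 6.5756 × 10³

6576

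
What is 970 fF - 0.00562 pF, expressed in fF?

In fF:
  970 fF → 970
  0.00562 pF = 0.00562 × 10^3 fF = 5.62
Difference: 970 - 5.62 = 964.38

964.38 fF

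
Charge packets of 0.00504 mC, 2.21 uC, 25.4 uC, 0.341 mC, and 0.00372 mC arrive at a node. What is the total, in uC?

377.37 uC

In uC:
  0.00504 mC = 0.00504e3 uC = 5.04
  2.21 uC → 2.21
  25.4 uC → 25.4
  0.341 mC = 0.341e3 uC = 341
  0.00372 mC = 0.00372e3 uC = 3.72
Sum: 5.04 + 2.21 + 25.4 + 341 + 3.72 = 377.37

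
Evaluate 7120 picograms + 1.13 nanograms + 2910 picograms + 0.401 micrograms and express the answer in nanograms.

In nanograms:
  7120 picograms = 7120 × 10⁻³ nanograms = 7.12
  1.13 nanograms → 1.13
  2910 picograms = 2910 × 10⁻³ nanograms = 2.91
  0.401 micrograms = 0.401 × 10³ nanograms = 401
Sum: 7.12 + 1.13 + 2.91 + 401 = 412.16

412.16 nanograms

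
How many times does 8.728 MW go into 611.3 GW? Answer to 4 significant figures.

70040

(611.3 × 10⁹) / (8.728 × 10⁶) = 70.039 × 10³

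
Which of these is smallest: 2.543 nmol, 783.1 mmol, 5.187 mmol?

2.543 nmol

2.543 nmol = 0.000000002543 mol
783.1 mmol = 0.7831 mol
5.187 mmol = 0.005187 mol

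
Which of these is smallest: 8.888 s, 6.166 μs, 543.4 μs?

8.888 s = 8.888 s
6.166 μs = 0.000006166 s
543.4 μs = 0.0005434 s

6.166 μs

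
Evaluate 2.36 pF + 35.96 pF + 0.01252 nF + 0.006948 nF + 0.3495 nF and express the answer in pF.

In pF:
  2.36 pF → 2.36
  35.96 pF → 35.96
  0.01252 nF = 0.01252e3 pF = 12.52
  0.006948 nF = 0.006948e3 pF = 6.948
  0.3495 nF = 0.3495e3 pF = 349.5
Sum: 2.36 + 35.96 + 12.52 + 6.948 + 349.5 = 407.288

407.288 pF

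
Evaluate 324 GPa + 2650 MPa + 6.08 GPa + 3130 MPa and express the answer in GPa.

335.86 GPa

In GPa:
  324 GPa → 324
  2650 MPa = 2650 × 10^-3 GPa = 2.65
  6.08 GPa → 6.08
  3130 MPa = 3130 × 10^-3 GPa = 3.13
Sum: 324 + 2.65 + 6.08 + 3.13 = 335.86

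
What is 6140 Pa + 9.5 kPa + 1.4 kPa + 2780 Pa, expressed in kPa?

In kPa:
  6140 Pa = 6140 × 10^-3 kPa = 6.14
  9.5 kPa → 9.5
  1.4 kPa → 1.4
  2780 Pa = 2780 × 10^-3 kPa = 2.78
Sum: 6.14 + 9.5 + 1.4 + 2.78 = 19.82

19.82 kPa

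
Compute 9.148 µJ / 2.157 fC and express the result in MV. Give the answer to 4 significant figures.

(9.148 × 10⁻⁶) / (2.157 × 10⁻¹⁵) = 4.24108 × 10⁹ V

4241 MV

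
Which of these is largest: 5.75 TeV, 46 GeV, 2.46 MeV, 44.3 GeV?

5.75 TeV = 5750000000000 eV
46 GeV = 46000000000 eV
2.46 MeV = 2460000 eV
44.3 GeV = 44300000000 eV

5.75 TeV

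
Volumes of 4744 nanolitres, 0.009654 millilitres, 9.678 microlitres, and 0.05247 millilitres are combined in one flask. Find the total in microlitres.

76.546 microlitres

In microlitres:
  4744 nanolitres = 4744 × 10⁻³ microlitres = 4.744
  0.009654 millilitres = 0.009654 × 10³ microlitres = 9.654
  9.678 microlitres → 9.678
  0.05247 millilitres = 0.05247 × 10³ microlitres = 52.47
Sum: 4.744 + 9.654 + 9.678 + 52.47 = 76.546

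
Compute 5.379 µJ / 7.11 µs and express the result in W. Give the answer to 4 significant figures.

(5.379e-6) / (7.11e-6) = 0.75654 W

0.7565 W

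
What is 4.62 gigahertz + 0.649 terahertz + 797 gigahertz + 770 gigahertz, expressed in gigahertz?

In gigahertz:
  4.62 gigahertz → 4.62
  0.649 terahertz = 0.649 × 10^3 gigahertz = 649
  797 gigahertz → 797
  770 gigahertz → 770
Sum: 4.62 + 649 + 797 + 770 = 2220.62

2220.62 gigahertz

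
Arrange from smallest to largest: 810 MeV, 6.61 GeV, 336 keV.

336 keV < 810 MeV < 6.61 GeV

810 MeV = 810000000 eV
6.61 GeV = 6610000000 eV
336 keV = 336000 eV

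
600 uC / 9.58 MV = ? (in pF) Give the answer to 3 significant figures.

62.6 pF

(600e-6) / (9.58e6) = 62.63e-12 F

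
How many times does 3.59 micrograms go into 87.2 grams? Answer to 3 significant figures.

24300000

(87.2) / (3.59 × 10^-6) = 24.29 × 10^6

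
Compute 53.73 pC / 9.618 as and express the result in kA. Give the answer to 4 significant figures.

5586 kA

(53.73 × 10^-12) / (9.618 × 10^-18) = 5.5864 × 10^6 A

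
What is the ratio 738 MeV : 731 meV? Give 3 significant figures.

(738 × 10^6) / (731 × 10^-3) = 1.01 × 10^9

1010000000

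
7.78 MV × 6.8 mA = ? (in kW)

52.904 kW

7.78 × 10^6 × 6.8 × 10^-3 = 52.904 × 10^3 W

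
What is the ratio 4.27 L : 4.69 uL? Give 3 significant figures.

(4.27) / (4.69 × 10^-6) = 0.9104 × 10^6

910000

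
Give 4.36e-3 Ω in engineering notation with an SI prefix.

4.36 mΩ

= 4.36e-3 Ω; 1e-3 is milli.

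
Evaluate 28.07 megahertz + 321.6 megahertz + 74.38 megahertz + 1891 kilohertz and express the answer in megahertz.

In megahertz:
  28.07 megahertz → 28.07
  321.6 megahertz → 321.6
  74.38 megahertz → 74.38
  1891 kilohertz = 1891 × 10⁻³ megahertz = 1.891
Sum: 28.07 + 321.6 + 74.38 + 1.891 = 425.941

425.941 megahertz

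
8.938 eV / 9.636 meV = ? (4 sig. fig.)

927.6

(8.938) / (9.636e-3) = 0.92756e3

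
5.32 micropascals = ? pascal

micro = 10^-6, (no prefix) = 10^0; factor is 10^-6.
5.32 × 10^-6 = 0.00000532

0.00000532 pascals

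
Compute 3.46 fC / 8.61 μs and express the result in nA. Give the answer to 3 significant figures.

(3.46 × 10⁻¹⁵) / (8.61 × 10⁻⁶) = 0.40186 × 10⁻⁹ A

0.402 nA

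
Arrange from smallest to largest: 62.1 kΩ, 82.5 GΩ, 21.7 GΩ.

62.1 kΩ = 62100 Ω
82.5 GΩ = 82500000000 Ω
21.7 GΩ = 21700000000 Ω

62.1 kΩ < 21.7 GΩ < 82.5 GΩ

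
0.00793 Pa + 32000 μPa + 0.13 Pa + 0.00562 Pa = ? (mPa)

175.55 mPa

In mPa:
  0.00793 Pa = 0.00793 × 10³ mPa = 7.93
  32000 μPa = 32000 × 10⁻³ mPa = 32
  0.13 Pa = 0.13 × 10³ mPa = 130
  0.00562 Pa = 0.00562 × 10³ mPa = 5.62
Sum: 7.93 + 32 + 130 + 5.62 = 175.55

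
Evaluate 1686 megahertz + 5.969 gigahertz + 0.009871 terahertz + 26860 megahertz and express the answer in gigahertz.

44.386 gigahertz

In gigahertz:
  1686 megahertz = 1686 × 10^-3 gigahertz = 1.686
  5.969 gigahertz → 5.969
  0.009871 terahertz = 0.009871 × 10^3 gigahertz = 9.871
  26860 megahertz = 26860 × 10^-3 gigahertz = 26.86
Sum: 1.686 + 5.969 + 9.871 + 26.86 = 44.386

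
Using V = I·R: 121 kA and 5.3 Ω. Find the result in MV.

0.6413 MV

121e3 × 5.3 = 641.3e3 V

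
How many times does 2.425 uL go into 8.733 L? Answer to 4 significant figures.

3601000

(8.733) / (2.425 × 10^-6) = 3.6012 × 10^6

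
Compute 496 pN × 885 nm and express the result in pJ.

0.00043896 pJ

496e-12 × 885e-9 = 438960e-21 J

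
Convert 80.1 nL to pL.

nano = 1e-9, pico = 1e-12; factor is 1e3.
80.1 × 1e3 = 80100

80100 pL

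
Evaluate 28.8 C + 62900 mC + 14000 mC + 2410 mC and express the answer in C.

108.11 C

In C:
  28.8 C → 28.8
  62900 mC = 62900e-3 C = 62.9
  14000 mC = 14000e-3 C = 14
  2410 mC = 2410e-3 C = 2.41
Sum: 28.8 + 62.9 + 14 + 2.41 = 108.11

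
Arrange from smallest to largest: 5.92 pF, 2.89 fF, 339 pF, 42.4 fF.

2.89 fF < 42.4 fF < 5.92 pF < 339 pF

5.92 pF = 0.00000000000592 F
2.89 fF = 0.00000000000000289 F
339 pF = 0.000000000339 F
42.4 fF = 0.0000000000000424 F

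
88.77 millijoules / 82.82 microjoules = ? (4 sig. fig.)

1072

(88.77 × 10^-3) / (82.82 × 10^-6) = 1.0718 × 10^3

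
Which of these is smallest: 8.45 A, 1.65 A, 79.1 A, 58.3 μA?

8.45 A = 8.45 A
1.65 A = 1.65 A
79.1 A = 79.1 A
58.3 μA = 0.0000583 A

58.3 μA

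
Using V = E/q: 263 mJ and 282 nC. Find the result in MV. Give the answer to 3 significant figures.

0.933 MV

(263 × 10⁻³) / (282 × 10⁻⁹) = 0.93262 × 10⁶ V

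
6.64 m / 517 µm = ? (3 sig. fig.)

(6.64) / (517 × 10^-6) = 0.01284 × 10^6

12800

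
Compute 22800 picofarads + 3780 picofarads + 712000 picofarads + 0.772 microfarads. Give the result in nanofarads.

In nanofarads:
  22800 picofarads = 22800 × 10^-3 nanofarads = 22.8
  3780 picofarads = 3780 × 10^-3 nanofarads = 3.78
  712000 picofarads = 712000 × 10^-3 nanofarads = 712
  0.772 microfarads = 0.772 × 10^3 nanofarads = 772
Sum: 22.8 + 3.78 + 712 + 772 = 1510.58

1510.58 nanofarads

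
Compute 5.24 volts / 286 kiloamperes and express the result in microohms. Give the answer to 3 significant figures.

(5.24) / (286 × 10^3) = 0.018322 × 10^-3 Ω

18.3 microohms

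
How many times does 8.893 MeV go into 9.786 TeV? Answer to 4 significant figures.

(9.786 × 10^12) / (8.893 × 10^6) = 1.1004 × 10^6

1100000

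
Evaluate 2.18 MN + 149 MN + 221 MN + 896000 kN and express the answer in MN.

1268.18 MN

In MN:
  2.18 MN → 2.18
  149 MN → 149
  221 MN → 221
  896000 kN = 896000e-3 MN = 896
Sum: 2.18 + 149 + 221 + 896 = 1268.18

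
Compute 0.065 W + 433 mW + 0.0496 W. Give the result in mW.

In mW:
  0.065 W = 0.065 × 10³ mW = 65
  433 mW → 433
  0.0496 W = 0.0496 × 10³ mW = 49.6
Sum: 65 + 433 + 49.6 = 547.6

547.6 mW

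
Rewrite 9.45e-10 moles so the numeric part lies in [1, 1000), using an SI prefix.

945 picomoles

= 945e-12 moles; 1e-12 is pico.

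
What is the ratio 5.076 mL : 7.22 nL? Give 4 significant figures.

(5.076 × 10^-3) / (7.22 × 10^-9) = 0.70305 × 10^6

703000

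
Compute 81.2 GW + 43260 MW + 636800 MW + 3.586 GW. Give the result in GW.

In GW:
  81.2 GW → 81.2
  43260 MW = 43260 × 10^-3 GW = 43.26
  636800 MW = 636800 × 10^-3 GW = 636.8
  3.586 GW → 3.586
Sum: 81.2 + 43.26 + 636.8 + 3.586 = 764.846

764.846 GW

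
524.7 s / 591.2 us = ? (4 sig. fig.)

(524.7) / (591.2 × 10^-6) = 0.88752 × 10^6

887500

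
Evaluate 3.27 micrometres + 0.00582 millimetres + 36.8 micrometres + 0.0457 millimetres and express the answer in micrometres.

91.59 micrometres

In micrometres:
  3.27 micrometres → 3.27
  0.00582 millimetres = 0.00582 × 10³ micrometres = 5.82
  36.8 micrometres → 36.8
  0.0457 millimetres = 0.0457 × 10³ micrometres = 45.7
Sum: 3.27 + 5.82 + 36.8 + 45.7 = 91.59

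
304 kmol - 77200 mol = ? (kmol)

226.8 kmol

In kmol:
  304 kmol → 304
  77200 mol = 77200 × 10⁻³ kmol = 77.2
Difference: 304 - 77.2 = 226.8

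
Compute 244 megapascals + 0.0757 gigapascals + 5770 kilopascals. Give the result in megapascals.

In megapascals:
  244 megapascals → 244
  0.0757 gigapascals = 0.0757e3 megapascals = 75.7
  5770 kilopascals = 5770e-3 megapascals = 5.77
Sum: 244 + 75.7 + 5.77 = 325.47

325.47 megapascals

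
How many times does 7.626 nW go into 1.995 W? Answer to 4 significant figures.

(1.995) / (7.626 × 10⁻⁹) = 0.26161 × 10⁹

261600000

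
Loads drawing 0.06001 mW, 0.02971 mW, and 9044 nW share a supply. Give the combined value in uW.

98.764 uW

In uW:
  0.06001 mW = 0.06001 × 10^3 uW = 60.01
  0.02971 mW = 0.02971 × 10^3 uW = 29.71
  9044 nW = 9044 × 10^-3 uW = 9.044
Sum: 60.01 + 29.71 + 9.044 = 98.764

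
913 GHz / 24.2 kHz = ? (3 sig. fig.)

37700000

(913 × 10^9) / (24.2 × 10^3) = 37.73 × 10^6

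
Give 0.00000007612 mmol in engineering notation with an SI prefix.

76.12 pmol

= 76.12e-12 mol; 1e-12 is pico.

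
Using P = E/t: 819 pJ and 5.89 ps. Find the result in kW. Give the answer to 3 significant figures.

(819e-12) / (5.89e-12) = 139.05 W

0.139 kW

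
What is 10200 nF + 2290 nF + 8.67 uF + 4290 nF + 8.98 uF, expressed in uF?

In uF:
  10200 nF = 10200e-3 uF = 10.2
  2290 nF = 2290e-3 uF = 2.29
  8.67 uF → 8.67
  4290 nF = 4290e-3 uF = 4.29
  8.98 uF → 8.98
Sum: 10.2 + 2.29 + 8.67 + 4.29 + 8.98 = 34.43

34.43 uF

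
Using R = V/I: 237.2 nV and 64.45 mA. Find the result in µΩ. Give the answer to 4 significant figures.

(237.2e-9) / (64.45e-3) = 3.68037e-6 Ω

3.680 µΩ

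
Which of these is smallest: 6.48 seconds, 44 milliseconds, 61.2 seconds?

6.48 seconds = 6.48 seconds
44 milliseconds = 0.044 seconds
61.2 seconds = 61.2 seconds

44 milliseconds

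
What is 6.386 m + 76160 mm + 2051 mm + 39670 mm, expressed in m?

In m:
  6.386 m → 6.386
  76160 mm = 76160 × 10^-3 m = 76.16
  2051 mm = 2051 × 10^-3 m = 2.051
  39670 mm = 39670 × 10^-3 m = 39.67
Sum: 6.386 + 76.16 + 2.051 + 39.67 = 124.267

124.267 m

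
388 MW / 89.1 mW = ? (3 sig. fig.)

(388 × 10⁶) / (89.1 × 10⁻³) = 4.355 × 10⁹

4350000000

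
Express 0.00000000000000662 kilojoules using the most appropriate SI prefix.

6.62 picojoules

= 6.62e-12 joules; 1e-12 is pico.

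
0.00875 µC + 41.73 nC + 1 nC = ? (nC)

51.48 nC

In nC:
  0.00875 µC = 0.00875 × 10^3 nC = 8.75
  41.73 nC → 41.73
  1 nC → 1
Sum: 8.75 + 41.73 + 1 = 51.48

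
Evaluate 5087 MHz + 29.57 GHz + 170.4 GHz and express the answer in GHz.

205.057 GHz

In GHz:
  5087 MHz = 5087e-3 GHz = 5.087
  29.57 GHz → 29.57
  170.4 GHz → 170.4
Sum: 5.087 + 29.57 + 170.4 = 205.057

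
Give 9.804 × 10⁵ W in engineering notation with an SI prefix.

980.4 kW

= 980.4 × 10³ W; 10³ is kilo.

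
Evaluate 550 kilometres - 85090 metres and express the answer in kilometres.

464.91 kilometres

In kilometres:
  550 kilometres → 550
  85090 metres = 85090 × 10^-3 kilometres = 85.09
Difference: 550 - 85.09 = 464.91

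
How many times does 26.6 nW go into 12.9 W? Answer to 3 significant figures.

485000000

(12.9) / (26.6 × 10^-9) = 0.485 × 10^9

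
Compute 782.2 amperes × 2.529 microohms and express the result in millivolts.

782.2 × 2.529e-6 = 1978.1838e-6 V

1.9781838 millivolts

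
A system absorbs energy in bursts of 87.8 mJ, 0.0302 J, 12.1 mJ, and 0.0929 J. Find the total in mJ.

223 mJ

In mJ:
  87.8 mJ → 87.8
  0.0302 J = 0.0302 × 10³ mJ = 30.2
  12.1 mJ → 12.1
  0.0929 J = 0.0929 × 10³ mJ = 92.9
Sum: 87.8 + 30.2 + 12.1 + 92.9 = 223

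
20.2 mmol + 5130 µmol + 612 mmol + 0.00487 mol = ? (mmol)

In mmol:
  20.2 mmol → 20.2
  5130 µmol = 5130e-3 mmol = 5.13
  612 mmol → 612
  0.00487 mol = 0.00487e3 mmol = 4.87
Sum: 20.2 + 5.13 + 612 + 4.87 = 642.2

642.2 mmol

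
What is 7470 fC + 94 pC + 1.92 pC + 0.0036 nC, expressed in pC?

106.99 pC

In pC:
  7470 fC = 7470 × 10⁻³ pC = 7.47
  94 pC → 94
  1.92 pC → 1.92
  0.0036 nC = 0.0036 × 10³ pC = 3.6
Sum: 7.47 + 94 + 1.92 + 3.6 = 106.99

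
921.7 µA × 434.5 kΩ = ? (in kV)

0.40047865 kV

921.7 × 10^-6 × 434.5 × 10^3 = 400478.65 × 10^-3 V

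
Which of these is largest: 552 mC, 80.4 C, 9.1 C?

80.4 C

552 mC = 0.552 C
80.4 C = 80.4 C
9.1 C = 9.1 C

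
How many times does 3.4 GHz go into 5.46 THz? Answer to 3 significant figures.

1610

(5.46 × 10^12) / (3.4 × 10^9) = 1.606 × 10^3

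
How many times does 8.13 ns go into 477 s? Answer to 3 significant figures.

58700000000

(477) / (8.13 × 10⁻⁹) = 58.67 × 10⁹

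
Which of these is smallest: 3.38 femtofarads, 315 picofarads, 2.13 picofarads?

3.38 femtofarads

3.38 femtofarads = 0.00000000000000338 farads
315 picofarads = 0.000000000315 farads
2.13 picofarads = 0.00000000000213 farads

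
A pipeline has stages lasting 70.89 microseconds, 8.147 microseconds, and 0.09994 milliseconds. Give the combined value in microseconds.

178.977 microseconds

In microseconds:
  70.89 microseconds → 70.89
  8.147 microseconds → 8.147
  0.09994 milliseconds = 0.09994e3 microseconds = 99.94
Sum: 70.89 + 8.147 + 99.94 = 178.977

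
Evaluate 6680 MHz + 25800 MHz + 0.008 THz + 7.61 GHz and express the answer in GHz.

48.09 GHz

In GHz:
  6680 MHz = 6680 × 10⁻³ GHz = 6.68
  25800 MHz = 25800 × 10⁻³ GHz = 25.8
  0.008 THz = 0.008 × 10³ GHz = 8
  7.61 GHz → 7.61
Sum: 6.68 + 25.8 + 8 + 7.61 = 48.09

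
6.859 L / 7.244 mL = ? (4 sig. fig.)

(6.859) / (7.244 × 10⁻³) = 0.94685 × 10³

946.9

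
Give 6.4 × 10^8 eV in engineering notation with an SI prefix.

= 640 × 10^6 eV; 10^6 is mega.

640 MeV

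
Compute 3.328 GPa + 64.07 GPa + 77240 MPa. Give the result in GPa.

144.638 GPa

In GPa:
  3.328 GPa → 3.328
  64.07 GPa → 64.07
  77240 MPa = 77240 × 10^-3 GPa = 77.24
Sum: 3.328 + 64.07 + 77.24 = 144.638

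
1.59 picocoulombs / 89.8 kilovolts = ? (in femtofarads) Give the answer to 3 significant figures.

(1.59 × 10^-12) / (89.8 × 10^3) = 0.017706 × 10^-15 F

0.0177 femtofarads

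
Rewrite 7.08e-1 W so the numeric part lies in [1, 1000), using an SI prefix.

= 708e-3 W; 1e-3 is milli.

708 mW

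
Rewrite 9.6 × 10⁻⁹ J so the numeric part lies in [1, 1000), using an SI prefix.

= 9.6 × 10⁻⁹ J; 10⁻⁹ is nano.

9.6 nJ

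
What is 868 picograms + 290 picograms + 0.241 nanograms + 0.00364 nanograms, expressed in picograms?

1402.64 picograms

In picograms:
  868 picograms → 868
  290 picograms → 290
  0.241 nanograms = 0.241e3 picograms = 241
  0.00364 nanograms = 0.00364e3 picograms = 3.64
Sum: 868 + 290 + 241 + 3.64 = 1402.64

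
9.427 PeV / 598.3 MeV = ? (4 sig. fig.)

15760000

(9.427e15) / (598.3e6) = 0.015756e9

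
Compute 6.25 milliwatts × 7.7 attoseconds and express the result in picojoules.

6.25 × 10^-3 × 7.7 × 10^-18 = 48.125 × 10^-21 J

0.000000048125 picojoules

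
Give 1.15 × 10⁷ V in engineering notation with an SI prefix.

= 11.5 × 10⁶ V; 10⁶ is mega.

11.5 MV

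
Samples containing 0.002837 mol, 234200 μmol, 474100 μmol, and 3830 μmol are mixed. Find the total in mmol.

In mmol:
  0.002837 mol = 0.002837e3 mmol = 2.837
  234200 μmol = 234200e-3 mmol = 234.2
  474100 μmol = 474100e-3 mmol = 474.1
  3830 μmol = 3830e-3 mmol = 3.83
Sum: 2.837 + 234.2 + 474.1 + 3.83 = 714.967

714.967 mmol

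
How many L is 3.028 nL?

0.000000003028 L

nano = 10⁻⁹, (no prefix) = 10⁰; factor is 10⁻⁹.
3.028 × 10⁻⁹ = 0.000000003028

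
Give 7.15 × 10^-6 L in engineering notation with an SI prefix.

7.15 µL

= 7.15 × 10^-6 L; 10^-6 is micro.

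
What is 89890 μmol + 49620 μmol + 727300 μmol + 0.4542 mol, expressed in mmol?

1321.01 mmol

In mmol:
  89890 μmol = 89890 × 10^-3 mmol = 89.89
  49620 μmol = 49620 × 10^-3 mmol = 49.62
  727300 μmol = 727300 × 10^-3 mmol = 727.3
  0.4542 mol = 0.4542 × 10^3 mmol = 454.2
Sum: 89.89 + 49.62 + 727.3 + 454.2 = 1321.01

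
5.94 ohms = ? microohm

5940000 microohms

(no prefix) = 10⁰, micro = 10⁻⁶; factor is 10⁶.
5.94 × 10⁶ = 5940000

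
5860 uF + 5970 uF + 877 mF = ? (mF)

In mF:
  5860 uF = 5860e-3 mF = 5.86
  5970 uF = 5970e-3 mF = 5.97
  877 mF → 877
Sum: 5.86 + 5.97 + 877 = 888.83

888.83 mF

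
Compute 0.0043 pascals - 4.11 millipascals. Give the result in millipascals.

In millipascals:
  0.0043 pascals = 0.0043 × 10³ millipascals = 4.3
  4.11 millipascals → 4.11
Difference: 4.3 - 4.11 = 0.19

0.19 millipascals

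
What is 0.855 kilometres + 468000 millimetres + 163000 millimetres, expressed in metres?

In metres:
  0.855 kilometres = 0.855 × 10^3 metres = 855
  468000 millimetres = 468000 × 10^-3 metres = 468
  163000 millimetres = 163000 × 10^-3 metres = 163
Sum: 855 + 468 + 163 = 1486

1486 metres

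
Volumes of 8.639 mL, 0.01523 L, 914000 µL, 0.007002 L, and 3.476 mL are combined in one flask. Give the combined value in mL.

948.347 mL

In mL:
  8.639 mL → 8.639
  0.01523 L = 0.01523 × 10³ mL = 15.23
  914000 µL = 914000 × 10⁻³ mL = 914
  0.007002 L = 0.007002 × 10³ mL = 7.002
  3.476 mL → 3.476
Sum: 8.639 + 15.23 + 914 + 7.002 + 3.476 = 948.347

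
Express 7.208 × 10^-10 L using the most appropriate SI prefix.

720.8 pL

= 720.8 × 10^-12 L; 10^-12 is pico.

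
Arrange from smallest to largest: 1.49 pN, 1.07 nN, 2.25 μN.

1.49 pN = 0.00000000000149 N
1.07 nN = 0.00000000107 N
2.25 μN = 0.00000225 N

1.49 pN < 1.07 nN < 2.25 μN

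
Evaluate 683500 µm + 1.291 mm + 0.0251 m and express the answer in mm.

In mm:
  683500 µm = 683500 × 10⁻³ mm = 683.5
  1.291 mm → 1.291
  0.0251 m = 0.0251 × 10³ mm = 25.1
Sum: 683.5 + 1.291 + 25.1 = 709.891

709.891 mm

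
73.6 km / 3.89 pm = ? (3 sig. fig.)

18900000000000000

(73.6 × 10^3) / (3.89 × 10^-12) = 18.92 × 10^15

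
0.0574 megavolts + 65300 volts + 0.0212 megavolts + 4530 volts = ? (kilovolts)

148.43 kilovolts

In kilovolts:
  0.0574 megavolts = 0.0574 × 10³ kilovolts = 57.4
  65300 volts = 65300 × 10⁻³ kilovolts = 65.3
  0.0212 megavolts = 0.0212 × 10³ kilovolts = 21.2
  4530 volts = 4530 × 10⁻³ kilovolts = 4.53
Sum: 57.4 + 65.3 + 21.2 + 4.53 = 148.43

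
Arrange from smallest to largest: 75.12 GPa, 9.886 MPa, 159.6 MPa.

9.886 MPa < 159.6 MPa < 75.12 GPa

75.12 GPa = 75120000000 Pa
9.886 MPa = 9886000 Pa
159.6 MPa = 159600000 Pa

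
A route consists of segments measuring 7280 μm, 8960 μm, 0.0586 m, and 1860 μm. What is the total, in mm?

76.7 mm

In mm:
  7280 μm = 7280 × 10^-3 mm = 7.28
  8960 μm = 8960 × 10^-3 mm = 8.96
  0.0586 m = 0.0586 × 10^3 mm = 58.6
  1860 μm = 1860 × 10^-3 mm = 1.86
Sum: 7.28 + 8.96 + 58.6 + 1.86 = 76.7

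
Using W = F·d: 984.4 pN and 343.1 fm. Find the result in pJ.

984.4 × 10⁻¹² × 343.1 × 10⁻¹⁵ = 337747.64 × 10⁻²⁷ J

0.00000000033774764 pJ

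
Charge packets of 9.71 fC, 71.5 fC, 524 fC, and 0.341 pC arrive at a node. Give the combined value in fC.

946.21 fC

In fC:
  9.71 fC → 9.71
  71.5 fC → 71.5
  524 fC → 524
  0.341 pC = 0.341 × 10³ fC = 341
Sum: 9.71 + 71.5 + 524 + 341 = 946.21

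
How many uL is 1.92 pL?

0.00000192 uL

pico = 10^-12, micro = 10^-6; factor is 10^-6.
1.92 × 10^-6 = 0.00000192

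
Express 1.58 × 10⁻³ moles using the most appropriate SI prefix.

1.58 millimoles

= 1.58 × 10⁻³ moles; 10⁻³ is milli.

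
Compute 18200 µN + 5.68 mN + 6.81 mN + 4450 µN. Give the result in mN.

In mN:
  18200 µN = 18200 × 10⁻³ mN = 18.2
  5.68 mN → 5.68
  6.81 mN → 6.81
  4450 µN = 4450 × 10⁻³ mN = 4.45
Sum: 18.2 + 5.68 + 6.81 + 4.45 = 35.14

35.14 mN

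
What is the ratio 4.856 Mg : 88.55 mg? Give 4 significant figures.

(4.856 × 10^6) / (88.55 × 10^-3) = 0.054839 × 10^9

54840000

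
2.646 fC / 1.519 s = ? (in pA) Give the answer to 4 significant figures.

0.001742 pA

(2.646 × 10⁻¹⁵) / (1.519) = 1.74194 × 10⁻¹⁵ A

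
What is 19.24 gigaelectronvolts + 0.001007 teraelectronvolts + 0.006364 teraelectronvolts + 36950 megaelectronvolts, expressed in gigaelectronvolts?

63.561 gigaelectronvolts

In gigaelectronvolts:
  19.24 gigaelectronvolts → 19.24
  0.001007 teraelectronvolts = 0.001007 × 10^3 gigaelectronvolts = 1.007
  0.006364 teraelectronvolts = 0.006364 × 10^3 gigaelectronvolts = 6.364
  36950 megaelectronvolts = 36950 × 10^-3 gigaelectronvolts = 36.95
Sum: 19.24 + 1.007 + 6.364 + 36.95 = 63.561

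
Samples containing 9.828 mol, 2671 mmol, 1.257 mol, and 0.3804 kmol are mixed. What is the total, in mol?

394.156 mol

In mol:
  9.828 mol → 9.828
  2671 mmol = 2671 × 10^-3 mol = 2.671
  1.257 mol → 1.257
  0.3804 kmol = 0.3804 × 10^3 mol = 380.4
Sum: 9.828 + 2.671 + 1.257 + 380.4 = 394.156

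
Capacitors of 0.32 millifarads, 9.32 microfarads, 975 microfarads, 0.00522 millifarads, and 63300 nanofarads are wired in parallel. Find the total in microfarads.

In microfarads:
  0.32 millifarads = 0.32e3 microfarads = 320
  9.32 microfarads → 9.32
  975 microfarads → 975
  0.00522 millifarads = 0.00522e3 microfarads = 5.22
  63300 nanofarads = 63300e-3 microfarads = 63.3
Sum: 320 + 9.32 + 975 + 5.22 + 63.3 = 1372.84

1372.84 microfarads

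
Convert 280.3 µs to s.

micro = 10^-6, (no prefix) = 10^0; factor is 10^-6.
280.3 × 10^-6 = 0.0002803

0.0002803 s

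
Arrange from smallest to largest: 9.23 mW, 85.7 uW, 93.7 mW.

85.7 uW < 9.23 mW < 93.7 mW

9.23 mW = 0.00923 W
85.7 uW = 0.0000857 W
93.7 mW = 0.0937 W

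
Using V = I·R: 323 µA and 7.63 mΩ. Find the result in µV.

323 × 10⁻⁶ × 7.63 × 10⁻³ = 2464.49 × 10⁻⁹ V

2.46449 µV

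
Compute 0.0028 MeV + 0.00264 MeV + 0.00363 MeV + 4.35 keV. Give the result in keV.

In keV:
  0.0028 MeV = 0.0028 × 10^3 keV = 2.8
  0.00264 MeV = 0.00264 × 10^3 keV = 2.64
  0.00363 MeV = 0.00363 × 10^3 keV = 3.63
  4.35 keV → 4.35
Sum: 2.8 + 2.64 + 3.63 + 4.35 = 13.42

13.42 keV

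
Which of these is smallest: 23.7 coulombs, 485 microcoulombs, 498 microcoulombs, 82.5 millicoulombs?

485 microcoulombs

23.7 coulombs = 23.7 coulombs
485 microcoulombs = 0.000485 coulombs
498 microcoulombs = 0.000498 coulombs
82.5 millicoulombs = 0.0825 coulombs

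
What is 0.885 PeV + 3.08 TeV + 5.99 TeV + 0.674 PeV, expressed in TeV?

1568.07 TeV

In TeV:
  0.885 PeV = 0.885 × 10³ TeV = 885
  3.08 TeV → 3.08
  5.99 TeV → 5.99
  0.674 PeV = 0.674 × 10³ TeV = 674
Sum: 885 + 3.08 + 5.99 + 674 = 1568.07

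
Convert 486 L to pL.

(no prefix) = 10^0, pico = 10^-12; factor is 10^12.
486 × 10^12 = 486000000000000

486000000000000 pL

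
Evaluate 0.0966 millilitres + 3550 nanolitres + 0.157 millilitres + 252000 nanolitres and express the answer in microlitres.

In microlitres:
  0.0966 millilitres = 0.0966e3 microlitres = 96.6
  3550 nanolitres = 3550e-3 microlitres = 3.55
  0.157 millilitres = 0.157e3 microlitres = 157
  252000 nanolitres = 252000e-3 microlitres = 252
Sum: 96.6 + 3.55 + 157 + 252 = 509.15

509.15 microlitres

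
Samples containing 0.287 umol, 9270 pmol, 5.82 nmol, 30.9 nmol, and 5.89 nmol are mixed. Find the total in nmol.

338.88 nmol

In nmol:
  0.287 umol = 0.287 × 10³ nmol = 287
  9270 pmol = 9270 × 10⁻³ nmol = 9.27
  5.82 nmol → 5.82
  30.9 nmol → 30.9
  5.89 nmol → 5.89
Sum: 287 + 9.27 + 5.82 + 30.9 + 5.89 = 338.88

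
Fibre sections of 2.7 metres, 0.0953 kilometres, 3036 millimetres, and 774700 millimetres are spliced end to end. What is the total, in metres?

In metres:
  2.7 metres → 2.7
  0.0953 kilometres = 0.0953 × 10^3 metres = 95.3
  3036 millimetres = 3036 × 10^-3 metres = 3.036
  774700 millimetres = 774700 × 10^-3 metres = 774.7
Sum: 2.7 + 95.3 + 3.036 + 774.7 = 875.736

875.736 metres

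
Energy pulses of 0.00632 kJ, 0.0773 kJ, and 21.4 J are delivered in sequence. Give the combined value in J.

105.02 J

In J:
  0.00632 kJ = 0.00632 × 10^3 J = 6.32
  0.0773 kJ = 0.0773 × 10^3 J = 77.3
  21.4 J → 21.4
Sum: 6.32 + 77.3 + 21.4 = 105.02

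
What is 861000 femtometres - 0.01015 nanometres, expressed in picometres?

In picometres:
  861000 femtometres = 861000e-3 picometres = 861
  0.01015 nanometres = 0.01015e3 picometres = 10.15
Difference: 861 - 10.15 = 850.85

850.85 picometres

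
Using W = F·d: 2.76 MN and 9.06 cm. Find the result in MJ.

2.76 × 10⁶ × 9.06 × 10⁻² = 25.0056 × 10⁴ J

0.250056 MJ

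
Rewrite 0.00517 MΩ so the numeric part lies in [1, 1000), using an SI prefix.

= 5.17e3 Ω; 1e3 is kilo.

5.17 kΩ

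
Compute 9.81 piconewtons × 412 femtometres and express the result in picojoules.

9.81e-12 × 412e-15 = 4041.72e-27 J

0.00000000000404172 picojoules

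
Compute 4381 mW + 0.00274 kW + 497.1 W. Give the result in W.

In W:
  4381 mW = 4381 × 10^-3 W = 4.381
  0.00274 kW = 0.00274 × 10^3 W = 2.74
  497.1 W → 497.1
Sum: 4.381 + 2.74 + 497.1 = 504.221

504.221 W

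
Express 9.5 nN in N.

0.0000000095 N

nano = 10^-9, (no prefix) = 10^0; factor is 10^-9.
9.5 × 10^-9 = 0.0000000095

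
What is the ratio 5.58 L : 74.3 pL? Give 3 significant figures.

(5.58) / (74.3 × 10^-12) = 0.0751 × 10^12

75100000000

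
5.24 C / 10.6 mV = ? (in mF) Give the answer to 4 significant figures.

494300 mF

(5.24) / (10.6e-3) = 0.49434e3 F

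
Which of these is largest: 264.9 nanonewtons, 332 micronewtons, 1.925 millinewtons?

1.925 millinewtons

264.9 nanonewtons = 0.0000002649 newtons
332 micronewtons = 0.000332 newtons
1.925 millinewtons = 0.001925 newtons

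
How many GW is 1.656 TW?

tera = 1e12, giga = 1e9; factor is 1e3.
1.656 × 1e3 = 1656

1656 GW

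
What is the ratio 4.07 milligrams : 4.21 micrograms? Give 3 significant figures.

(4.07 × 10⁻³) / (4.21 × 10⁻⁶) = 0.9667 × 10³

967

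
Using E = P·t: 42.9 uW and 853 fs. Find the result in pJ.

0.0000365937 pJ

42.9 × 10^-6 × 853 × 10^-15 = 36593.7 × 10^-21 J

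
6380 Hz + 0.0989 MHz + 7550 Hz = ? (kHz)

In kHz:
  6380 Hz = 6380e-3 kHz = 6.38
  0.0989 MHz = 0.0989e3 kHz = 98.9
  7550 Hz = 7550e-3 kHz = 7.55
Sum: 6.38 + 98.9 + 7.55 = 112.83

112.83 kHz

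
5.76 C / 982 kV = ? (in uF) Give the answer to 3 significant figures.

5.87 uF

(5.76) / (982 × 10^3) = 0.0058656 × 10^-3 F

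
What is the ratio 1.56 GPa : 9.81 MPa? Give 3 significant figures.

(1.56 × 10^9) / (9.81 × 10^6) = 0.159 × 10^3

159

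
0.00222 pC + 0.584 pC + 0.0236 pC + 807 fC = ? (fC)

In fC:
  0.00222 pC = 0.00222 × 10³ fC = 2.22
  0.584 pC = 0.584 × 10³ fC = 584
  0.0236 pC = 0.0236 × 10³ fC = 23.6
  807 fC → 807
Sum: 2.22 + 584 + 23.6 + 807 = 1416.82

1416.82 fC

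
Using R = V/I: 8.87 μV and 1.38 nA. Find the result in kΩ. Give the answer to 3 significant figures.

6.43 kΩ

(8.87 × 10^-6) / (1.38 × 10^-9) = 6.4275 × 10^3 Ω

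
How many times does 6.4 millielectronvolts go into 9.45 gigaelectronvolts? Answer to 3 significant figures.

(9.45 × 10^9) / (6.4 × 10^-3) = 1.477 × 10^12

1480000000000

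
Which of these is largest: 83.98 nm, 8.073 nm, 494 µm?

494 µm

83.98 nm = 0.00000008398 m
8.073 nm = 0.000000008073 m
494 µm = 0.000494 m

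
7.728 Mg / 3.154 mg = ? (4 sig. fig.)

(7.728e6) / (3.154e-3) = 2.4502e9

2450000000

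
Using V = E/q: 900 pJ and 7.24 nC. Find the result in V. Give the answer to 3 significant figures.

0.124 V

(900 × 10^-12) / (7.24 × 10^-9) = 124.31 × 10^-3 V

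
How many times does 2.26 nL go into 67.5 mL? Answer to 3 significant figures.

29900000

(67.5 × 10^-3) / (2.26 × 10^-9) = 29.87 × 10^6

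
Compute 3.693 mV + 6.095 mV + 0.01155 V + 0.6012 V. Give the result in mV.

In mV:
  3.693 mV → 3.693
  6.095 mV → 6.095
  0.01155 V = 0.01155 × 10^3 mV = 11.55
  0.6012 V = 0.6012 × 10^3 mV = 601.2
Sum: 3.693 + 6.095 + 11.55 + 601.2 = 622.538

622.538 mV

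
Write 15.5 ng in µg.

0.0155 µg

nano = 10⁻⁹, micro = 10⁻⁶; factor is 10⁻³.
15.5 × 10⁻³ = 0.0155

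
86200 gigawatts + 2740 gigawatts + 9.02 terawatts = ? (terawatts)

97.96 terawatts

In terawatts:
  86200 gigawatts = 86200 × 10⁻³ terawatts = 86.2
  2740 gigawatts = 2740 × 10⁻³ terawatts = 2.74
  9.02 terawatts → 9.02
Sum: 86.2 + 2.74 + 9.02 = 97.96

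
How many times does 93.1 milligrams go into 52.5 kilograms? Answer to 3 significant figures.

564000

(52.5 × 10^3) / (93.1 × 10^-3) = 0.5639 × 10^6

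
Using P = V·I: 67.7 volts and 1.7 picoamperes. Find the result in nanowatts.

67.7 × 1.7 × 10⁻¹² = 115.09 × 10⁻¹² W

0.11509 nanowatts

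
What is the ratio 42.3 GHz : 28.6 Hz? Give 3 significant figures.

(42.3e9) / (28.6) = 1.479e9

1480000000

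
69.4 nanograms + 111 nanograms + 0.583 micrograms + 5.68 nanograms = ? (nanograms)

In nanograms:
  69.4 nanograms → 69.4
  111 nanograms → 111
  0.583 micrograms = 0.583e3 nanograms = 583
  5.68 nanograms → 5.68
Sum: 69.4 + 111 + 583 + 5.68 = 769.08

769.08 nanograms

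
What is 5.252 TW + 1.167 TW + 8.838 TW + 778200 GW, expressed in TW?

793.457 TW

In TW:
  5.252 TW → 5.252
  1.167 TW → 1.167
  8.838 TW → 8.838
  778200 GW = 778200e-3 TW = 778.2
Sum: 5.252 + 1.167 + 8.838 + 778.2 = 793.457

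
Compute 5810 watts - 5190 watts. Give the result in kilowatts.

0.62 kilowatts

In kilowatts:
  5810 watts = 5810 × 10^-3 kilowatts = 5.81
  5190 watts = 5190 × 10^-3 kilowatts = 5.19
Difference: 5.81 - 5.19 = 0.62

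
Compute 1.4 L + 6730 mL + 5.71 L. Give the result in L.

13.84 L

In L:
  1.4 L → 1.4
  6730 mL = 6730e-3 L = 6.73
  5.71 L → 5.71
Sum: 1.4 + 6.73 + 5.71 = 13.84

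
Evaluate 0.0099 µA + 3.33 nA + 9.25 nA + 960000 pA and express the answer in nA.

In nA:
  0.0099 µA = 0.0099e3 nA = 9.9
  3.33 nA → 3.33
  9.25 nA → 9.25
  960000 pA = 960000e-3 nA = 960
Sum: 9.9 + 3.33 + 9.25 + 960 = 982.48

982.48 nA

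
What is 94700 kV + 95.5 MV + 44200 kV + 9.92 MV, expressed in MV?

In MV:
  94700 kV = 94700e-3 MV = 94.7
  95.5 MV → 95.5
  44200 kV = 44200e-3 MV = 44.2
  9.92 MV → 9.92
Sum: 94.7 + 95.5 + 44.2 + 9.92 = 244.32

244.32 MV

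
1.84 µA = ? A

micro = 10⁻⁶, (no prefix) = 10⁰; factor is 10⁻⁶.
1.84 × 10⁻⁶ = 0.00000184

0.00000184 A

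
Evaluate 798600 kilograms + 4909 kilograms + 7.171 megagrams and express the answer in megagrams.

In megagrams:
  798600 kilograms = 798600e-3 megagrams = 798.6
  4909 kilograms = 4909e-3 megagrams = 4.909
  7.171 megagrams → 7.171
Sum: 798.6 + 4.909 + 7.171 = 810.68

810.68 megagrams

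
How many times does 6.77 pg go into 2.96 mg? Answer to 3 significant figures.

(2.96 × 10⁻³) / (6.77 × 10⁻¹²) = 0.4372 × 10⁹

437000000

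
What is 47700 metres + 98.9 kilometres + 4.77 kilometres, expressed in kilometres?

151.37 kilometres

In kilometres:
  47700 metres = 47700 × 10⁻³ kilometres = 47.7
  98.9 kilometres → 98.9
  4.77 kilometres → 4.77
Sum: 47.7 + 98.9 + 4.77 = 151.37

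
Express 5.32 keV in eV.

5320 eV

kilo = 10³, (no prefix) = 10⁰; factor is 10³.
5.32 × 10³ = 5320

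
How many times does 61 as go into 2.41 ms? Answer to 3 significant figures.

39500000000000

(2.41e-3) / (61e-18) = 0.03951e15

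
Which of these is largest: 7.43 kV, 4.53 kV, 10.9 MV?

10.9 MV

7.43 kV = 7430 V
4.53 kV = 4530 V
10.9 MV = 10900000 V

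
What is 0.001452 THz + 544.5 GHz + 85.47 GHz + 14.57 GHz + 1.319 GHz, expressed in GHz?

In GHz:
  0.001452 THz = 0.001452e3 GHz = 1.452
  544.5 GHz → 544.5
  85.47 GHz → 85.47
  14.57 GHz → 14.57
  1.319 GHz → 1.319
Sum: 1.452 + 544.5 + 85.47 + 14.57 + 1.319 = 647.311

647.311 GHz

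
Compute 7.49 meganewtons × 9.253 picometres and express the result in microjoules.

69.30497 microjoules

7.49e6 × 9.253e-12 = 69.30497e-6 J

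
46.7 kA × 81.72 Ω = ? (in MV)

3.816324 MV

46.7 × 10^3 × 81.72 = 3816.324 × 10^3 V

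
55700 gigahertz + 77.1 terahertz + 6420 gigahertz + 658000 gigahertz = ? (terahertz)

In terahertz:
  55700 gigahertz = 55700 × 10⁻³ terahertz = 55.7
  77.1 terahertz → 77.1
  6420 gigahertz = 6420 × 10⁻³ terahertz = 6.42
  658000 gigahertz = 658000 × 10⁻³ terahertz = 658
Sum: 55.7 + 77.1 + 6.42 + 658 = 797.22

797.22 terahertz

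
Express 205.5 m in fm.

205500000000000000 fm

(no prefix) = 10^0, femto = 10^-15; factor is 10^15.
205.5 × 10^15 = 205500000000000000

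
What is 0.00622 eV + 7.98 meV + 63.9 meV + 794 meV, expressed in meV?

In meV:
  0.00622 eV = 0.00622 × 10³ meV = 6.22
  7.98 meV → 7.98
  63.9 meV → 63.9
  794 meV → 794
Sum: 6.22 + 7.98 + 63.9 + 794 = 872.1

872.1 meV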